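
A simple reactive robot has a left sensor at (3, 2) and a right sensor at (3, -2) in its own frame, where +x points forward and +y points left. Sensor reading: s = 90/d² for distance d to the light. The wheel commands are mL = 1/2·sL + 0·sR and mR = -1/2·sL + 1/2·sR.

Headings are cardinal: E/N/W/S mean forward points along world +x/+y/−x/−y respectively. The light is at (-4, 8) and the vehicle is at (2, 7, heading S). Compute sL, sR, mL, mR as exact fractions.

left sensor world pos  = (4, 4); dL² = 80
right sensor world pos = (0, 4); dR² = 32
sL = 90/80 = 9/8
sR = 90/32 = 45/16
mL = 1/2·sL + 0·sR = 9/16
mR = -1/2·sL + 1/2·sR = 27/32

9/8 45/16 9/16 27/32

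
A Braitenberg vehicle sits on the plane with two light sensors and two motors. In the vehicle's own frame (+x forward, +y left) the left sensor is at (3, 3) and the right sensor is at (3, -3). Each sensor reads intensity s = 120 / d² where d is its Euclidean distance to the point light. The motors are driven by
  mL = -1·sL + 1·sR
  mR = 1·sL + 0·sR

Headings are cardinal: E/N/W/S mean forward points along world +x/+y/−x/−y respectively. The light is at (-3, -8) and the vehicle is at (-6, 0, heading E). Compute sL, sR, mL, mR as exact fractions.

120/121 24/5 2304/605 120/121

left sensor world pos  = (-3, 3); dL² = 121
right sensor world pos = (-3, -3); dR² = 25
sL = 120/121 = 120/121
sR = 120/25 = 24/5
mL = -1·sL + 1·sR = 2304/605
mR = 1·sL + 0·sR = 120/121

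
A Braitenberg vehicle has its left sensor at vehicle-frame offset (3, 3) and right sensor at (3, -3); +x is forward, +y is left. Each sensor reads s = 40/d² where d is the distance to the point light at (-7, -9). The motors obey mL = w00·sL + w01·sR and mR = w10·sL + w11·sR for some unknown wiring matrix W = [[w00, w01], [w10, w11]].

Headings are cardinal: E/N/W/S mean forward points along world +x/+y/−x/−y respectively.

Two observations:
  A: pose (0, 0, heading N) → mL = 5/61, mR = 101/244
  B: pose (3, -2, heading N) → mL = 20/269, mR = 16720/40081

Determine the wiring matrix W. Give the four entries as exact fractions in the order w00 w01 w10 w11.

0 1/2 1 1

obs A: pose=(0,0,N) → sL=1/4, sR=10/61, mL=5/61, mR=101/244
obs B: pose=(3,-2,N) → sL=40/149, sR=40/269, mL=20/269, mR=16720/40081
sensor matrix S = [[1/4, 10/61], [40/149, 40/269]]; det S = -16710/2444941
solve [mL_A; mL_B] = S·[w00; w01] and [mR_A; mR_B] = S·[w10; w11]:
  w00 = 0, w01 = 1/2, w10 = 1, w11 = 1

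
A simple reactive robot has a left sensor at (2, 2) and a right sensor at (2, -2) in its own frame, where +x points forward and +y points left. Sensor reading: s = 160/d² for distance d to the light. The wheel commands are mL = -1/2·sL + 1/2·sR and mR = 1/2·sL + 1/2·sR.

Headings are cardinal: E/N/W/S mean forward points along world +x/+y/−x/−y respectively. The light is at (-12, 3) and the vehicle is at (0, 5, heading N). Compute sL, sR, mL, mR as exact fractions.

left sensor world pos  = (-2, 7); dL² = 116
right sensor world pos = (2, 7); dR² = 212
sL = 160/116 = 40/29
sR = 160/212 = 40/53
mL = -1/2·sL + 1/2·sR = -480/1537
mR = 1/2·sL + 1/2·sR = 1640/1537

40/29 40/53 -480/1537 1640/1537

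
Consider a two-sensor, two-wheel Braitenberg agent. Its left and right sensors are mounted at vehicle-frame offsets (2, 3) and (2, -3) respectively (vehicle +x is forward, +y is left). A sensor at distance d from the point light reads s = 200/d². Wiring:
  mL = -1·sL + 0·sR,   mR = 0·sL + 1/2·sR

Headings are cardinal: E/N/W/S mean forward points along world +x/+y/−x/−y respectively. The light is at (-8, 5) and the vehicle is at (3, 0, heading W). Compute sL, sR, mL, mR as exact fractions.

left sensor world pos  = (1, -3); dL² = 145
right sensor world pos = (1, 3); dR² = 85
sL = 200/145 = 40/29
sR = 200/85 = 40/17
mL = -1·sL + 0·sR = -40/29
mR = 0·sL + 1/2·sR = 20/17

40/29 40/17 -40/29 20/17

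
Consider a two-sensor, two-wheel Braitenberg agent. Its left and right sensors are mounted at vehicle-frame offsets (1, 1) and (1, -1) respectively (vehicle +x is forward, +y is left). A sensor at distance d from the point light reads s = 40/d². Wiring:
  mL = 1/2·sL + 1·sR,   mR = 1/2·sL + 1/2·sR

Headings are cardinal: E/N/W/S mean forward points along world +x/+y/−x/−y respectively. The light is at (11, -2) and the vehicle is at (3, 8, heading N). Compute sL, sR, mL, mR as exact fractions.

20/101 4/17 574/1717 372/1717

left sensor world pos  = (2, 9); dL² = 202
right sensor world pos = (4, 9); dR² = 170
sL = 40/202 = 20/101
sR = 40/170 = 4/17
mL = 1/2·sL + 1·sR = 574/1717
mR = 1/2·sL + 1/2·sR = 372/1717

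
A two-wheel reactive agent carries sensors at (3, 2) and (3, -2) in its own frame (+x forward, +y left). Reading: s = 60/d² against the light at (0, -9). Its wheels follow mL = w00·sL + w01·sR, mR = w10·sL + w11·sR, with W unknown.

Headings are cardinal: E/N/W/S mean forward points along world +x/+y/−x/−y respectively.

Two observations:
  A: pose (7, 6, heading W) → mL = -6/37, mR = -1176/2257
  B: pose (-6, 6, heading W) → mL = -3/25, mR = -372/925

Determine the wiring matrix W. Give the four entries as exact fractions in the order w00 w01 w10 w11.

-1/2 0 -1 -1

obs A: pose=(7,6,W) → sL=12/37, sR=12/61, mL=-6/37, mR=-1176/2257
obs B: pose=(-6,6,W) → sL=6/25, sR=6/37, mL=-3/25, mR=-372/925
sensor matrix S = [[12/37, 12/61], [6/25, 6/37]]; det S = 11232/2087725
solve [mL_A; mL_B] = S·[w00; w01] and [mR_A; mR_B] = S·[w10; w11]:
  w00 = -1/2, w01 = 0, w10 = -1, w11 = -1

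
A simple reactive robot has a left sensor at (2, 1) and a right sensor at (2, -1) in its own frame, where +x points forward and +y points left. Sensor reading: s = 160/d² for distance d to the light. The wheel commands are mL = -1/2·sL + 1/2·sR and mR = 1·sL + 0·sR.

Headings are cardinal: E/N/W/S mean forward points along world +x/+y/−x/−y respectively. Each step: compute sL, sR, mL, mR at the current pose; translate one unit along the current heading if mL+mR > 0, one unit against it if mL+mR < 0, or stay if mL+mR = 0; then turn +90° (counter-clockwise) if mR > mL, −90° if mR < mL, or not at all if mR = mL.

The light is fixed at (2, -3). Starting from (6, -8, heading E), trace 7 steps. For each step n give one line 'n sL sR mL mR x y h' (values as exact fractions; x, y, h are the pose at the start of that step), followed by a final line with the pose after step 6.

n=0: pose=(6,-8,E); sL=40/13, sR=20/9; mL=-50/117, mR=40/13; mL+mR=310/117 → advance +1; mR−mL=410/117 → turn +1·90°
n=1: pose=(7,-8,N); sL=32/5, sR=32/9; mL=-64/45, mR=32/5; mL+mR=224/45 → advance +1; mR−mL=352/45 → turn +1·90°
n=2: pose=(7,-7,W); sL=80/17, sR=80/9; mL=320/153, mR=80/17; mL+mR=1040/153 → advance +1; mR−mL=400/153 → turn +1·90°
n=3: pose=(6,-7,S); sL=160/61, sR=32/9; mL=256/549, mR=160/61; mL+mR=1696/549 → advance +1; mR−mL=1184/549 → turn +1·90°
n=4: pose=(6,-8,E); sL=40/13, sR=20/9; mL=-50/117, mR=40/13; mL+mR=310/117 → advance +1; mR−mL=410/117 → turn +1·90°
n=5: pose=(7,-8,N); sL=32/5, sR=32/9; mL=-64/45, mR=32/5; mL+mR=224/45 → advance +1; mR−mL=352/45 → turn +1·90°
n=6: pose=(7,-7,W); sL=80/17, sR=80/9; mL=320/153, mR=80/17; mL+mR=1040/153 → advance +1; mR−mL=400/153 → turn +1·90°

0 40/13 20/9 -50/117 40/13 6 -8 E
1 32/5 32/9 -64/45 32/5 7 -8 N
2 80/17 80/9 320/153 80/17 7 -7 W
3 160/61 32/9 256/549 160/61 6 -7 S
4 40/13 20/9 -50/117 40/13 6 -8 E
5 32/5 32/9 -64/45 32/5 7 -8 N
6 80/17 80/9 320/153 80/17 7 -7 W
final 6 -7 S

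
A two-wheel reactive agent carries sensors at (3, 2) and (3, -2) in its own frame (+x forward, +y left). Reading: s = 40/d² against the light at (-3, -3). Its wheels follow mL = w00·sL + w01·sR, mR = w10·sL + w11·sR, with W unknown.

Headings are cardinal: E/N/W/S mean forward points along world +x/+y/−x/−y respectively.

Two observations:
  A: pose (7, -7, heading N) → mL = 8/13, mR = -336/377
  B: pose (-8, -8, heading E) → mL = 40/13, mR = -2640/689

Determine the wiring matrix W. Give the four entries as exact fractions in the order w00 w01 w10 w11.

obs A: pose=(7,-7,N) → sL=8/13, sR=8/29, mL=8/13, mR=-336/377
obs B: pose=(-8,-8,E) → sL=40/13, sR=40/53, mL=40/13, mR=-2640/689
sensor matrix S = [[8/13, 8/29], [40/13, 40/53]]; det S = -7680/19981
solve [mL_A; mL_B] = S·[w00; w01] and [mR_A; mR_B] = S·[w10; w11]:
  w00 = 1, w01 = 0, w10 = -1, w11 = -1

1 0 -1 -1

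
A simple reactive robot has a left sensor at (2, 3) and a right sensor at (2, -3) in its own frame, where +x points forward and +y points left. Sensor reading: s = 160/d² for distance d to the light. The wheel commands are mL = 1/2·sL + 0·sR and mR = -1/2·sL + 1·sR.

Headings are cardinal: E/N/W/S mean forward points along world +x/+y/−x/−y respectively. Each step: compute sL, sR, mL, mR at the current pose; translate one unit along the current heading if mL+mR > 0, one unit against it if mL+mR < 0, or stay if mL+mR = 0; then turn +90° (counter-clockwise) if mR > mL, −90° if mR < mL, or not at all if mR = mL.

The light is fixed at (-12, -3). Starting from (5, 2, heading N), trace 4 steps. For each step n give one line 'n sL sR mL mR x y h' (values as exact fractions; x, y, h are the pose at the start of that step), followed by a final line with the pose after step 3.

0 32/49 160/449 16/49 656/22001 5 2 N
1 80/221 16/37 40/221 2056/8177 5 3 E
2 160/289 32/101 80/289 1168/29189 6 3 N
3 8/25 5/13 4/25 73/325 6 4 E
final 7 4 N

n=0: pose=(5,2,N); sL=32/49, sR=160/449; mL=16/49, mR=656/22001; mL+mR=160/449 → advance +1; mR−mL=-6528/22001 → turn -1·90°
n=1: pose=(5,3,E); sL=80/221, sR=16/37; mL=40/221, mR=2056/8177; mL+mR=16/37 → advance +1; mR−mL=576/8177 → turn +1·90°
n=2: pose=(6,3,N); sL=160/289, sR=32/101; mL=80/289, mR=1168/29189; mL+mR=32/101 → advance +1; mR−mL=-6912/29189 → turn -1·90°
n=3: pose=(6,4,E); sL=8/25, sR=5/13; mL=4/25, mR=73/325; mL+mR=5/13 → advance +1; mR−mL=21/325 → turn +1·90°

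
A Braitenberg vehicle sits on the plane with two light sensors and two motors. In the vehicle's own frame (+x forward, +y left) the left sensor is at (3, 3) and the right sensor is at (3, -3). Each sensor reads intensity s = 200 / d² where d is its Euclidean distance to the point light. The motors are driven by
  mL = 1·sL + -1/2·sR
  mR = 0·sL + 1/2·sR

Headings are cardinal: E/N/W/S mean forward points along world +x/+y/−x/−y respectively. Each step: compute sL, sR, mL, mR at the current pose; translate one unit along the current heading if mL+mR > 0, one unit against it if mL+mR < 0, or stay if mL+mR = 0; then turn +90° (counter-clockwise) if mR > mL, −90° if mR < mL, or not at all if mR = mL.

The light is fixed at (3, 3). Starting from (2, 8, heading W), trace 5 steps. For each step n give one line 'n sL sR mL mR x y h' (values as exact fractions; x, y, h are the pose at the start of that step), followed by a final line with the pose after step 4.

0 10 5/2 35/4 5/4 2 8 W
1 200/89 40/13 820/1157 20/13 1 8 N
2 100/17 100/53 4450/901 50/53 1 9 W
3 200/117 200/81 500/1053 100/81 0 9 N
4 50/13 25/17 1375/442 25/34 0 10 W
final -1 10 N

n=0: pose=(2,8,W); sL=10, sR=5/2; mL=35/4, mR=5/4; mL+mR=10 → advance +1; mR−mL=-15/2 → turn -1·90°
n=1: pose=(1,8,N); sL=200/89, sR=40/13; mL=820/1157, mR=20/13; mL+mR=200/89 → advance +1; mR−mL=960/1157 → turn +1·90°
n=2: pose=(1,9,W); sL=100/17, sR=100/53; mL=4450/901, mR=50/53; mL+mR=100/17 → advance +1; mR−mL=-3600/901 → turn -1·90°
n=3: pose=(0,9,N); sL=200/117, sR=200/81; mL=500/1053, mR=100/81; mL+mR=200/117 → advance +1; mR−mL=800/1053 → turn +1·90°
n=4: pose=(0,10,W); sL=50/13, sR=25/17; mL=1375/442, mR=25/34; mL+mR=50/13 → advance +1; mR−mL=-525/221 → turn -1·90°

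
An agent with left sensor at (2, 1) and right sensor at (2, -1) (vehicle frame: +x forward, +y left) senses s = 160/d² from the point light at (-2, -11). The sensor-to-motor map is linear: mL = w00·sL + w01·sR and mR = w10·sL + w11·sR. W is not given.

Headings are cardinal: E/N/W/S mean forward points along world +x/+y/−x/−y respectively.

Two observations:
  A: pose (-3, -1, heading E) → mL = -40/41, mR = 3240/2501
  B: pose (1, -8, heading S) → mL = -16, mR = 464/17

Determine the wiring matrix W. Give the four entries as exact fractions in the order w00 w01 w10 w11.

0 -1/2 -1/2 1

obs A: pose=(-3,-1,E) → sL=80/61, sR=80/41, mL=-40/41, mR=3240/2501
obs B: pose=(1,-8,S) → sL=160/17, sR=32, mL=-16, mR=464/17
sensor matrix S = [[80/61, 80/41], [160/17, 32]]; det S = 1003520/42517
solve [mL_A; mL_B] = S·[w00; w01] and [mR_A; mR_B] = S·[w10; w11]:
  w00 = 0, w01 = -1/2, w10 = -1/2, w11 = 1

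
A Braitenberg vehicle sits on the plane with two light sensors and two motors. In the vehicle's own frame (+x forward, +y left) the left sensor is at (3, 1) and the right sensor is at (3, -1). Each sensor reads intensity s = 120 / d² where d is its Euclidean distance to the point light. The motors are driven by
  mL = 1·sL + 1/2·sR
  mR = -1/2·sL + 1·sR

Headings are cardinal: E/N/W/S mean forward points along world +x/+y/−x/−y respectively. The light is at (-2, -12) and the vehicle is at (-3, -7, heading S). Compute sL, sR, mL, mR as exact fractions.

30 15 75/2 0

left sensor world pos  = (-2, -10); dL² = 4
right sensor world pos = (-4, -10); dR² = 8
sL = 120/4 = 30
sR = 120/8 = 15
mL = 1·sL + 1/2·sR = 75/2
mR = -1/2·sL + 1·sR = 0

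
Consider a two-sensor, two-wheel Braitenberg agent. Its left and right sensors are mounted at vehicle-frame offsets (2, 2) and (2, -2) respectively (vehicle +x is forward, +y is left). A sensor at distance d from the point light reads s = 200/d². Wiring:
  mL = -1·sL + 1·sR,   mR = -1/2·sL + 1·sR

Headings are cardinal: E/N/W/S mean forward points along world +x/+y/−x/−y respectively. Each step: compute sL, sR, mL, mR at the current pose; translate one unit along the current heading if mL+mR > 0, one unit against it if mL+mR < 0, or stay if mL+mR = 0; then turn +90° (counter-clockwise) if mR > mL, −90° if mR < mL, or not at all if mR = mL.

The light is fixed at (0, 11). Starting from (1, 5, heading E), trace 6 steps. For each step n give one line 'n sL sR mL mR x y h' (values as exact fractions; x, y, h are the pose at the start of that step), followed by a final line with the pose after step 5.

0 8 200/73 -384/73 -92/73 1 5 E
1 10 10 0 5 0 5 N
2 200/53 200/13 8000/689 9300/689 0 6 W
3 4 100/29 -16/29 42/29 -1 6 S
4 200/17 40/13 -1920/221 -620/221 -1 5 E
5 25/4 25/2 25/4 75/8 -2 5 N
final -2 6 W

n=0: pose=(1,5,E); sL=8, sR=200/73; mL=-384/73, mR=-92/73; mL+mR=-476/73 → advance -1; mR−mL=4 → turn +1·90°
n=1: pose=(0,5,N); sL=10, sR=10; mL=0, mR=5; mL+mR=5 → advance +1; mR−mL=5 → turn +1·90°
n=2: pose=(0,6,W); sL=200/53, sR=200/13; mL=8000/689, mR=9300/689; mL+mR=17300/689 → advance +1; mR−mL=100/53 → turn +1·90°
n=3: pose=(-1,6,S); sL=4, sR=100/29; mL=-16/29, mR=42/29; mL+mR=26/29 → advance +1; mR−mL=2 → turn +1·90°
n=4: pose=(-1,5,E); sL=200/17, sR=40/13; mL=-1920/221, mR=-620/221; mL+mR=-2540/221 → advance -1; mR−mL=100/17 → turn +1·90°
n=5: pose=(-2,5,N); sL=25/4, sR=25/2; mL=25/4, mR=75/8; mL+mR=125/8 → advance +1; mR−mL=25/8 → turn +1·90°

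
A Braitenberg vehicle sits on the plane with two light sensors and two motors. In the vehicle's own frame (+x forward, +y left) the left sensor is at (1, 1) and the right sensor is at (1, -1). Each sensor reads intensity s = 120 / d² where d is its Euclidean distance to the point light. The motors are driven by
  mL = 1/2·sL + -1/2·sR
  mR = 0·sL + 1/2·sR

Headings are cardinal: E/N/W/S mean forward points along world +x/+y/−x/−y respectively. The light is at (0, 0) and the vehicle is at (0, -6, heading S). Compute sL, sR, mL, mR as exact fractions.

12/5 12/5 0 6/5

left sensor world pos  = (1, -7); dL² = 50
right sensor world pos = (-1, -7); dR² = 50
sL = 120/50 = 12/5
sR = 120/50 = 12/5
mL = 1/2·sL + -1/2·sR = 0
mR = 0·sL + 1/2·sR = 6/5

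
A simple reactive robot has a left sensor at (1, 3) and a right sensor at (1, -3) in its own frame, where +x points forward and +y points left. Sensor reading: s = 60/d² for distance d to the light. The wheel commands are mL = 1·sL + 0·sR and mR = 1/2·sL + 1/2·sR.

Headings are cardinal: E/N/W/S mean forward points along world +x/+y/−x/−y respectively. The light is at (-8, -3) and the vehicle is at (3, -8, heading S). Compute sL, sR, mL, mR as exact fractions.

left sensor world pos  = (6, -9); dL² = 232
right sensor world pos = (0, -9); dR² = 100
sL = 60/232 = 15/58
sR = 60/100 = 3/5
mL = 1·sL + 0·sR = 15/58
mR = 1/2·sL + 1/2·sR = 249/580

15/58 3/5 15/58 249/580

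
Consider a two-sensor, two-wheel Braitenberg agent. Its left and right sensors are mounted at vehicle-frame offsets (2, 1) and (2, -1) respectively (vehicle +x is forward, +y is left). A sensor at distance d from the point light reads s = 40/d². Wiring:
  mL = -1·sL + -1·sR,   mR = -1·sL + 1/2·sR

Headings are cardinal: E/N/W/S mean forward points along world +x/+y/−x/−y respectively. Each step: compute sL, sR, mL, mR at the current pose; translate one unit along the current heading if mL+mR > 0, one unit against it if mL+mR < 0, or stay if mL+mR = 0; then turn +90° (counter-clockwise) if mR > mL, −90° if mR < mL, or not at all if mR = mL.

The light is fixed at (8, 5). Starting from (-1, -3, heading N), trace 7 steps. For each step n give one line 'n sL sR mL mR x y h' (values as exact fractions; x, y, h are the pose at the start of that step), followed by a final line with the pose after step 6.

n=0: pose=(-1,-3,N); sL=5/17, sR=2/5; mL=-59/85, mR=-8/85; mL+mR=-67/85 → advance -1; mR−mL=3/5 → turn +1·90°
n=1: pose=(-1,-4,W); sL=40/221, sR=8/37; mL=-3248/8177, mR=-596/8177; mL+mR=-3844/8177 → advance -1; mR−mL=12/37 → turn +1·90°
n=2: pose=(0,-4,S); sL=4/17, sR=20/101; mL=-744/1717, mR=-234/1717; mL+mR=-978/1717 → advance -1; mR−mL=30/101 → turn +1·90°
n=3: pose=(0,-3,E); sL=8/17, sR=40/117; mL=-1616/1989, mR=-596/1989; mL+mR=-2212/1989 → advance -1; mR−mL=20/39 → turn +1·90°
n=4: pose=(-1,-3,N); sL=5/17, sR=2/5; mL=-59/85, mR=-8/85; mL+mR=-67/85 → advance -1; mR−mL=3/5 → turn +1·90°
n=5: pose=(-1,-4,W); sL=40/221, sR=8/37; mL=-3248/8177, mR=-596/8177; mL+mR=-3844/8177 → advance -1; mR−mL=12/37 → turn +1·90°
n=6: pose=(0,-4,S); sL=4/17, sR=20/101; mL=-744/1717, mR=-234/1717; mL+mR=-978/1717 → advance -1; mR−mL=30/101 → turn +1·90°

0 5/17 2/5 -59/85 -8/85 -1 -3 N
1 40/221 8/37 -3248/8177 -596/8177 -1 -4 W
2 4/17 20/101 -744/1717 -234/1717 0 -4 S
3 8/17 40/117 -1616/1989 -596/1989 0 -3 E
4 5/17 2/5 -59/85 -8/85 -1 -3 N
5 40/221 8/37 -3248/8177 -596/8177 -1 -4 W
6 4/17 20/101 -744/1717 -234/1717 0 -4 S
final 0 -3 E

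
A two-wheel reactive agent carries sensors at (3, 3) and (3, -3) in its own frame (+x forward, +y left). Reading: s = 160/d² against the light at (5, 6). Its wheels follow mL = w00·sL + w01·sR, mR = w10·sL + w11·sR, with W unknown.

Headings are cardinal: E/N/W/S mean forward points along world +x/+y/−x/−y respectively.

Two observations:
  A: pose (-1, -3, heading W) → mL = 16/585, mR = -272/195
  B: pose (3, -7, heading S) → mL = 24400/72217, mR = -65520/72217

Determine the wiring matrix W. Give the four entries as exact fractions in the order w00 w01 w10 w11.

obs A: pose=(-1,-3,W) → sL=32/45, sR=160/117, mL=16/585, mR=-272/195
obs B: pose=(3,-7,S) → sL=160/257, sR=160/281, mL=24400/72217, mR=-65520/72217
sensor matrix S = [[32/45, 160/117], [160/257, 160/281]]; det S = -1257472/2816463
solve [mL_A; mL_B] = S·[w00; w01] and [mR_A; mR_B] = S·[w10; w11]:
  w00 = 1, w01 = -1/2, w10 = -1, w11 = -1/2

1 -1/2 -1 -1/2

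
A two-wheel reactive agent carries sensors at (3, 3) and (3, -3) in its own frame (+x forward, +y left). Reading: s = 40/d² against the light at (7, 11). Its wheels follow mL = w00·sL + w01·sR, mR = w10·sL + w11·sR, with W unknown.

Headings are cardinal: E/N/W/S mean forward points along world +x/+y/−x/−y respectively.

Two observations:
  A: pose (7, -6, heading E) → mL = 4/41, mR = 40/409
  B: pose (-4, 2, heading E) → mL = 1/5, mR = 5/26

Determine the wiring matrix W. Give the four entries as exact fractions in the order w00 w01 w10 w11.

obs A: pose=(7,-6,E) → sL=8/41, sR=40/409, mL=4/41, mR=40/409
obs B: pose=(-4,2,E) → sL=2/5, sR=5/26, mL=1/5, mR=5/26
sensor matrix S = [[8/41, 40/409], [2/5, 5/26]]; det S = -348/217997
solve [mL_A; mL_B] = S·[w00; w01] and [mR_A; mR_B] = S·[w10; w11]:
  w00 = 1/2, w01 = 0, w10 = 0, w11 = 1

1/2 0 0 1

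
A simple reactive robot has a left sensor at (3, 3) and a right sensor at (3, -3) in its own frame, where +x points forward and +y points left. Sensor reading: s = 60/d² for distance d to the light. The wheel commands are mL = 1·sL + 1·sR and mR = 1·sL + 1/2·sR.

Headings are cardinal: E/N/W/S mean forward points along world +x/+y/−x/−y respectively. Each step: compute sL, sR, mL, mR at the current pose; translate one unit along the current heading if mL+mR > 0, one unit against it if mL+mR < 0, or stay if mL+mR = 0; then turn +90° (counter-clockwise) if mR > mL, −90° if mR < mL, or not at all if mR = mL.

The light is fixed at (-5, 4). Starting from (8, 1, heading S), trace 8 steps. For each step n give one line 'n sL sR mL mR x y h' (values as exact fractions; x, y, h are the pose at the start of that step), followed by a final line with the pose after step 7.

n=0: pose=(8,1,S); sL=15/73, sR=15/34; mL=1605/2482, mR=2115/4964; mL+mR=5325/4964 → advance +1; mR−mL=-15/68 → turn -1·90°
n=1: pose=(8,0,W); sL=60/149, sR=60/101; mL=15000/15049, mR=10530/15049; mL+mR=25530/15049 → advance +1; mR−mL=-30/101 → turn -1·90°
n=2: pose=(7,0,N); sL=30/41, sR=30/113; mL=4620/4633, mR=4005/4633; mL+mR=8625/4633 → advance +1; mR−mL=-15/113 → turn -1·90°
n=3: pose=(7,1,E); sL=4/15, sR=20/87; mL=72/145, mR=166/435; mL+mR=382/435 → advance +1; mR−mL=-10/87 → turn -1·90°
n=4: pose=(8,1,S); sL=15/73, sR=15/34; mL=1605/2482, mR=2115/4964; mL+mR=5325/4964 → advance +1; mR−mL=-15/68 → turn -1·90°
n=5: pose=(8,0,W); sL=60/149, sR=60/101; mL=15000/15049, mR=10530/15049; mL+mR=25530/15049 → advance +1; mR−mL=-30/101 → turn -1·90°
n=6: pose=(7,0,N); sL=30/41, sR=30/113; mL=4620/4633, mR=4005/4633; mL+mR=8625/4633 → advance +1; mR−mL=-15/113 → turn -1·90°
n=7: pose=(7,1,E); sL=4/15, sR=20/87; mL=72/145, mR=166/435; mL+mR=382/435 → advance +1; mR−mL=-10/87 → turn -1·90°

0 15/73 15/34 1605/2482 2115/4964 8 1 S
1 60/149 60/101 15000/15049 10530/15049 8 0 W
2 30/41 30/113 4620/4633 4005/4633 7 0 N
3 4/15 20/87 72/145 166/435 7 1 E
4 15/73 15/34 1605/2482 2115/4964 8 1 S
5 60/149 60/101 15000/15049 10530/15049 8 0 W
6 30/41 30/113 4620/4633 4005/4633 7 0 N
7 4/15 20/87 72/145 166/435 7 1 E
final 8 1 S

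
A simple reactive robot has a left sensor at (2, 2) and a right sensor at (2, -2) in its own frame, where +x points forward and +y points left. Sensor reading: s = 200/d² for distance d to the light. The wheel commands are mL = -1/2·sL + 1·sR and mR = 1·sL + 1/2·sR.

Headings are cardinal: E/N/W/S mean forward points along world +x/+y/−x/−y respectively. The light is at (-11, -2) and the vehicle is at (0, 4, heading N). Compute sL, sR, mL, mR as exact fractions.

left sensor world pos  = (-2, 6); dL² = 145
right sensor world pos = (2, 6); dR² = 233
sL = 200/145 = 40/29
sR = 200/233 = 200/233
mL = -1/2·sL + 1·sR = 1140/6757
mR = 1·sL + 1/2·sR = 12220/6757

40/29 200/233 1140/6757 12220/6757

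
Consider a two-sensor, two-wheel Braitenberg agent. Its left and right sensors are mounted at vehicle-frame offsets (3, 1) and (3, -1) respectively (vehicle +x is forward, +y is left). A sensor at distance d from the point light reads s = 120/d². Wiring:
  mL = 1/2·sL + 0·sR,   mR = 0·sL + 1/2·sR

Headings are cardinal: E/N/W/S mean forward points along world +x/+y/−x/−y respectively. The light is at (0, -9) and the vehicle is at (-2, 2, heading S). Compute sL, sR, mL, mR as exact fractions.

left sensor world pos  = (-1, -1); dL² = 65
right sensor world pos = (-3, -1); dR² = 73
sL = 120/65 = 24/13
sR = 120/73 = 120/73
mL = 1/2·sL + 0·sR = 12/13
mR = 0·sL + 1/2·sR = 60/73

24/13 120/73 12/13 60/73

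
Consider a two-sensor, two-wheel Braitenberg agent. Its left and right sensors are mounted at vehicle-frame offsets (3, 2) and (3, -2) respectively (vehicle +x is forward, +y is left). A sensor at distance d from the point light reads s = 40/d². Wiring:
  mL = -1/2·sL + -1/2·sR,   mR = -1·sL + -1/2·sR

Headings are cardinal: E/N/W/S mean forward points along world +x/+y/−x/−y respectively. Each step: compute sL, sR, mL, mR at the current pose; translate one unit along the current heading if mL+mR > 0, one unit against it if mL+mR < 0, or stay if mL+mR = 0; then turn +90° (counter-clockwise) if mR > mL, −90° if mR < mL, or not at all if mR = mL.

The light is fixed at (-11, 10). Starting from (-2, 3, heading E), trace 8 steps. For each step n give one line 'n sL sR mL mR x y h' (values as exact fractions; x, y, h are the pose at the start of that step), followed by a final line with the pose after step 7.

0 40/169 8/45 -1576/7605 -2476/7605 -2 3 E
1 1/5 5/17 -21/85 -59/170 -3 3 S
2 40/89 40/41 -2600/3649 -3420/3649 -3 4 W
3 20/29 4/13 -188/377 -318/377 -2 4 N
4 40/169 8/45 -1576/7605 -2476/7605 -2 3 E
5 1/5 5/17 -21/85 -59/170 -3 3 S
6 40/89 40/41 -2600/3649 -3420/3649 -3 4 W
7 20/29 4/13 -188/377 -318/377 -2 4 N
final -2 3 E

n=0: pose=(-2,3,E); sL=40/169, sR=8/45; mL=-1576/7605, mR=-2476/7605; mL+mR=-4052/7605 → advance -1; mR−mL=-20/169 → turn -1·90°
n=1: pose=(-3,3,S); sL=1/5, sR=5/17; mL=-21/85, mR=-59/170; mL+mR=-101/170 → advance -1; mR−mL=-1/10 → turn -1·90°
n=2: pose=(-3,4,W); sL=40/89, sR=40/41; mL=-2600/3649, mR=-3420/3649; mL+mR=-6020/3649 → advance -1; mR−mL=-20/89 → turn -1·90°
n=3: pose=(-2,4,N); sL=20/29, sR=4/13; mL=-188/377, mR=-318/377; mL+mR=-506/377 → advance -1; mR−mL=-10/29 → turn -1·90°
n=4: pose=(-2,3,E); sL=40/169, sR=8/45; mL=-1576/7605, mR=-2476/7605; mL+mR=-4052/7605 → advance -1; mR−mL=-20/169 → turn -1·90°
n=5: pose=(-3,3,S); sL=1/5, sR=5/17; mL=-21/85, mR=-59/170; mL+mR=-101/170 → advance -1; mR−mL=-1/10 → turn -1·90°
n=6: pose=(-3,4,W); sL=40/89, sR=40/41; mL=-2600/3649, mR=-3420/3649; mL+mR=-6020/3649 → advance -1; mR−mL=-20/89 → turn -1·90°
n=7: pose=(-2,4,N); sL=20/29, sR=4/13; mL=-188/377, mR=-318/377; mL+mR=-506/377 → advance -1; mR−mL=-10/29 → turn -1·90°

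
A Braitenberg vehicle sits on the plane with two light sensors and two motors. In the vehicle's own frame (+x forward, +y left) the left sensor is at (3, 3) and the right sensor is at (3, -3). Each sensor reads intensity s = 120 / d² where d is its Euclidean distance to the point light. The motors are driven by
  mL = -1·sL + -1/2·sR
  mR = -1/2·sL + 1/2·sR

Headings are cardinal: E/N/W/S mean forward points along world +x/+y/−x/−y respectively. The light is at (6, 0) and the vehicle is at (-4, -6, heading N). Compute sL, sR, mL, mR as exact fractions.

left sensor world pos  = (-7, -3); dL² = 178
right sensor world pos = (-1, -3); dR² = 58
sL = 120/178 = 60/89
sR = 120/58 = 60/29
mL = -1·sL + -1/2·sR = -4410/2581
mR = -1/2·sL + 1/2·sR = 1800/2581

60/89 60/29 -4410/2581 1800/2581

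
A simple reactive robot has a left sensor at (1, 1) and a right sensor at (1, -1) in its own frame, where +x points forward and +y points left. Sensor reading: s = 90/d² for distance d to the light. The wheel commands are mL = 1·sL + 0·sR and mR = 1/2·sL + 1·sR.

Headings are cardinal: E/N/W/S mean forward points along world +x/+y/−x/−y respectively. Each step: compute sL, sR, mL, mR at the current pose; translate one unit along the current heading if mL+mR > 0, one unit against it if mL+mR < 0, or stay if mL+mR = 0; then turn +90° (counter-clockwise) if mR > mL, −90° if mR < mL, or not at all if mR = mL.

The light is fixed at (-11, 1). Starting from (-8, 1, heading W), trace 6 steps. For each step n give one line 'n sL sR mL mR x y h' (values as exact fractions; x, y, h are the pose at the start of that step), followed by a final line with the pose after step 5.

n=0: pose=(-8,1,W); sL=18, sR=18; mL=18, mR=27; mL+mR=45 → advance +1; mR−mL=9 → turn +1·90°
n=1: pose=(-9,1,S); sL=9, sR=45; mL=9, mR=99/2; mL+mR=117/2 → advance +1; mR−mL=81/2 → turn +1·90°
n=2: pose=(-9,0,E); sL=10, sR=90/13; mL=10, mR=155/13; mL+mR=285/13 → advance +1; mR−mL=25/13 → turn +1·90°
n=3: pose=(-8,0,N); sL=45/2, sR=45/8; mL=45/2, mR=135/8; mL+mR=315/8 → advance +1; mR−mL=-45/8 → turn -1·90°
n=4: pose=(-8,1,E); sL=90/17, sR=90/17; mL=90/17, mR=135/17; mL+mR=225/17 → advance +1; mR−mL=45/17 → turn +1·90°
n=5: pose=(-7,1,N); sL=9, sR=45/13; mL=9, mR=207/26; mL+mR=441/26 → advance +1; mR−mL=-27/26 → turn -1·90°

0 18 18 18 27 -8 1 W
1 9 45 9 99/2 -9 1 S
2 10 90/13 10 155/13 -9 0 E
3 45/2 45/8 45/2 135/8 -8 0 N
4 90/17 90/17 90/17 135/17 -8 1 E
5 9 45/13 9 207/26 -7 1 N
final -7 2 E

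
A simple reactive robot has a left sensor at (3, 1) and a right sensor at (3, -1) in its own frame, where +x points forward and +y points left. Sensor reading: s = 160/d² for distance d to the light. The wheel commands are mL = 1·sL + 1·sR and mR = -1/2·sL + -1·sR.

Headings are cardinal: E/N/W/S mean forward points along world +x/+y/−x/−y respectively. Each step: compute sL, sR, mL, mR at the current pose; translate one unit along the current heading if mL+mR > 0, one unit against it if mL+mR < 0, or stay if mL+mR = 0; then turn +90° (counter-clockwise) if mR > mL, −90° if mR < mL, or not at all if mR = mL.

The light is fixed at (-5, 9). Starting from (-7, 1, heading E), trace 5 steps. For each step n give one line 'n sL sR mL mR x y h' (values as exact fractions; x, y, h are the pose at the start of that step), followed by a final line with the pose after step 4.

0 16/5 80/41 1056/205 -728/205 -7 1 E
1 160/121 32/25 7872/3025 -5872/3025 -6 1 S
2 40/29 2 98/29 -78/29 -6 0 W
3 32/9 160/37 2624/333 -2032/333 -7 0 N
4 16/5 80/41 1056/205 -728/205 -7 1 E
final -6 1 S

n=0: pose=(-7,1,E); sL=16/5, sR=80/41; mL=1056/205, mR=-728/205; mL+mR=8/5 → advance +1; mR−mL=-1784/205 → turn -1·90°
n=1: pose=(-6,1,S); sL=160/121, sR=32/25; mL=7872/3025, mR=-5872/3025; mL+mR=80/121 → advance +1; mR−mL=-13744/3025 → turn -1·90°
n=2: pose=(-6,0,W); sL=40/29, sR=2; mL=98/29, mR=-78/29; mL+mR=20/29 → advance +1; mR−mL=-176/29 → turn -1·90°
n=3: pose=(-7,0,N); sL=32/9, sR=160/37; mL=2624/333, mR=-2032/333; mL+mR=16/9 → advance +1; mR−mL=-1552/111 → turn -1·90°
n=4: pose=(-7,1,E); sL=16/5, sR=80/41; mL=1056/205, mR=-728/205; mL+mR=8/5 → advance +1; mR−mL=-1784/205 → turn -1·90°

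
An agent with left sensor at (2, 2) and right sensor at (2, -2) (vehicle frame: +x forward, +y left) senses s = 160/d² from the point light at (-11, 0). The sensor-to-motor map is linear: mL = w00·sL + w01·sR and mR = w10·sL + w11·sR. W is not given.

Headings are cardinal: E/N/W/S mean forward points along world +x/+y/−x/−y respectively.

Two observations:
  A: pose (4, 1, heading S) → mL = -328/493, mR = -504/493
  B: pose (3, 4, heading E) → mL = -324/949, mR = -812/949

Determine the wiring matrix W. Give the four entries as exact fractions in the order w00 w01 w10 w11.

1/2 -1 -1 -1/2

obs A: pose=(4,1,S) → sL=16/29, sR=16/17, mL=-328/493, mR=-504/493
obs B: pose=(3,4,E) → sL=40/73, sR=8/13, mL=-324/949, mR=-812/949
sensor matrix S = [[16/29, 16/17], [40/73, 8/13]]; det S = -82432/467857
solve [mL_A; mL_B] = S·[w00; w01] and [mR_A; mR_B] = S·[w10; w11]:
  w00 = 1/2, w01 = -1, w10 = -1, w11 = -1/2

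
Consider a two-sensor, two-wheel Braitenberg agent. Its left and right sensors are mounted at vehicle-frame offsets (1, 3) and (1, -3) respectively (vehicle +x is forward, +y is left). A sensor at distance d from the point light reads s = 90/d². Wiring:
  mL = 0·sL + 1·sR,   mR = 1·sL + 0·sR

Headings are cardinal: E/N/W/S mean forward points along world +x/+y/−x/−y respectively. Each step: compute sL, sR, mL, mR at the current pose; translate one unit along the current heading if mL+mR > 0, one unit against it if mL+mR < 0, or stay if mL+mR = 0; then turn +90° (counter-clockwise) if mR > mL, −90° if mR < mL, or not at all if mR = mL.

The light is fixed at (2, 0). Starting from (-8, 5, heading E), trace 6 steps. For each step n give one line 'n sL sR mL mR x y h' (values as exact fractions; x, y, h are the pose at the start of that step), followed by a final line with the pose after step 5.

0 18/29 18/17 18/17 18/29 -8 5 E
1 45/26 9/16 9/16 45/26 -7 5 S
2 90/113 18/13 18/13 90/113 -7 4 E
3 45/17 9/13 9/13 45/17 -6 4 S
4 18/17 90/49 90/49 18/17 -6 3 E
5 9/2 45/52 45/52 9/2 -5 3 S
final -5 2 E

n=0: pose=(-8,5,E); sL=18/29, sR=18/17; mL=18/17, mR=18/29; mL+mR=828/493 → advance +1; mR−mL=-216/493 → turn -1·90°
n=1: pose=(-7,5,S); sL=45/26, sR=9/16; mL=9/16, mR=45/26; mL+mR=477/208 → advance +1; mR−mL=243/208 → turn +1·90°
n=2: pose=(-7,4,E); sL=90/113, sR=18/13; mL=18/13, mR=90/113; mL+mR=3204/1469 → advance +1; mR−mL=-864/1469 → turn -1·90°
n=3: pose=(-6,4,S); sL=45/17, sR=9/13; mL=9/13, mR=45/17; mL+mR=738/221 → advance +1; mR−mL=432/221 → turn +1·90°
n=4: pose=(-6,3,E); sL=18/17, sR=90/49; mL=90/49, mR=18/17; mL+mR=2412/833 → advance +1; mR−mL=-648/833 → turn -1·90°
n=5: pose=(-5,3,S); sL=9/2, sR=45/52; mL=45/52, mR=9/2; mL+mR=279/52 → advance +1; mR−mL=189/52 → turn +1·90°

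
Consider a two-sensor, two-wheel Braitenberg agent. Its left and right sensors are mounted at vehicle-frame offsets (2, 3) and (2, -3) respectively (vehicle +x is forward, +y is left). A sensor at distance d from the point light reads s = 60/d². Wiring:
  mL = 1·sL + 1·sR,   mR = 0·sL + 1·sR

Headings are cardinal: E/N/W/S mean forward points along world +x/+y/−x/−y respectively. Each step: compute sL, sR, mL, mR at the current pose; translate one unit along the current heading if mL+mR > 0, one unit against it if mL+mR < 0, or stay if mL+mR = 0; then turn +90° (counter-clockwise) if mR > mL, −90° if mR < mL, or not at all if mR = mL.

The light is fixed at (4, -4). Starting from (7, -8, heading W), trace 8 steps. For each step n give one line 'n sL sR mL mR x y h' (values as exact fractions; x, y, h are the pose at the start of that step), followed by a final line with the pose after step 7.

0 6/5 30 156/5 30 7 -8 W
1 12 60/29 408/29 60/29 6 -8 N
2 15/4 15/13 255/52 15/13 6 -7 E
3 60/61 12/5 1032/305 12/5 7 -7 S
4 6/5 30 156/5 30 7 -8 W
5 12 60/29 408/29 60/29 6 -8 N
6 15/4 15/13 255/52 15/13 6 -7 E
7 60/61 12/5 1032/305 12/5 7 -7 S
final 7 -8 W

n=0: pose=(7,-8,W); sL=6/5, sR=30; mL=156/5, mR=30; mL+mR=306/5 → advance +1; mR−mL=-6/5 → turn -1·90°
n=1: pose=(6,-8,N); sL=12, sR=60/29; mL=408/29, mR=60/29; mL+mR=468/29 → advance +1; mR−mL=-12 → turn -1·90°
n=2: pose=(6,-7,E); sL=15/4, sR=15/13; mL=255/52, mR=15/13; mL+mR=315/52 → advance +1; mR−mL=-15/4 → turn -1·90°
n=3: pose=(7,-7,S); sL=60/61, sR=12/5; mL=1032/305, mR=12/5; mL+mR=1764/305 → advance +1; mR−mL=-60/61 → turn -1·90°
n=4: pose=(7,-8,W); sL=6/5, sR=30; mL=156/5, mR=30; mL+mR=306/5 → advance +1; mR−mL=-6/5 → turn -1·90°
n=5: pose=(6,-8,N); sL=12, sR=60/29; mL=408/29, mR=60/29; mL+mR=468/29 → advance +1; mR−mL=-12 → turn -1·90°
n=6: pose=(6,-7,E); sL=15/4, sR=15/13; mL=255/52, mR=15/13; mL+mR=315/52 → advance +1; mR−mL=-15/4 → turn -1·90°
n=7: pose=(7,-7,S); sL=60/61, sR=12/5; mL=1032/305, mR=12/5; mL+mR=1764/305 → advance +1; mR−mL=-60/61 → turn -1·90°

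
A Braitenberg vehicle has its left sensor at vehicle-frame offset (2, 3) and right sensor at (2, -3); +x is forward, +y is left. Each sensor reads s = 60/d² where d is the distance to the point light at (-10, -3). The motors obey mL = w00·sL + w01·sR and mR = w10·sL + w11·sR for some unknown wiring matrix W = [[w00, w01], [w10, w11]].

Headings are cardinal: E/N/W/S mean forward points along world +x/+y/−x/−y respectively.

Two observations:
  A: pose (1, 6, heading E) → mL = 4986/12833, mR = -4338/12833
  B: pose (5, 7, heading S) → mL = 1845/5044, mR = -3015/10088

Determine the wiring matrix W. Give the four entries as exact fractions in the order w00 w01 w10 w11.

1/2 1 -1 -1/2

obs A: pose=(1,6,E) → sL=60/313, sR=12/41, mL=4986/12833, mR=-4338/12833
obs B: pose=(5,7,S) → sL=15/97, sR=15/52, mL=1845/5044, mR=-3015/10088
sensor matrix S = [[60/313, 12/41], [15/97, 15/52]]; det S = 162405/16182413
solve [mL_A; mL_B] = S·[w00; w01] and [mR_A; mR_B] = S·[w10; w11]:
  w00 = 1/2, w01 = 1, w10 = -1, w11 = -1/2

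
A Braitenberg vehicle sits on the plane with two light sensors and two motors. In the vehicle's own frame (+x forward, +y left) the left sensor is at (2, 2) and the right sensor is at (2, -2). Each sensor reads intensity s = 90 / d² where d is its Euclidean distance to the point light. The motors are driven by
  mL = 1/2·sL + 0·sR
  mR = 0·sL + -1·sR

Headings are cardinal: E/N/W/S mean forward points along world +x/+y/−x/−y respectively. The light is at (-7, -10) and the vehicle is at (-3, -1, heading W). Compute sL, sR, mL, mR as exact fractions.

left sensor world pos  = (-5, -3); dL² = 53
right sensor world pos = (-5, 1); dR² = 125
sL = 90/53 = 90/53
sR = 90/125 = 18/25
mL = 1/2·sL + 0·sR = 45/53
mR = 0·sL + -1·sR = -18/25

90/53 18/25 45/53 -18/25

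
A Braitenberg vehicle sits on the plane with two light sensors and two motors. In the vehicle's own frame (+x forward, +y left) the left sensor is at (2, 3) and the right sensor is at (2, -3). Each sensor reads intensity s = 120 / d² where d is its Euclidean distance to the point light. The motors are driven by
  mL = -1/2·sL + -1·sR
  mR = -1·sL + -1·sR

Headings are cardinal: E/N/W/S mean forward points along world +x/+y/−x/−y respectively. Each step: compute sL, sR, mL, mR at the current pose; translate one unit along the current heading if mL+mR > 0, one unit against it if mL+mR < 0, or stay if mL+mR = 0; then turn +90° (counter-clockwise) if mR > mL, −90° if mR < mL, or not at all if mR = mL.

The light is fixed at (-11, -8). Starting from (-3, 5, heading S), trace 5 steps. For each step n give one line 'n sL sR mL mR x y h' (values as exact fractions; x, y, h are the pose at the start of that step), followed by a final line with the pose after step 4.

n=0: pose=(-3,5,S); sL=60/121, sR=60/73; mL=-9450/8833, mR=-11640/8833; mL+mR=-21090/8833 → advance -1; mR−mL=-30/121 → turn -1·90°
n=1: pose=(-3,6,W); sL=120/157, sR=24/65; mL=-7668/10205, mR=-11568/10205; mL+mR=-19236/10205 → advance -1; mR−mL=-60/157 → turn -1·90°
n=2: pose=(-2,6,N); sL=30/73, sR=3/10; mL=-369/730, mR=-519/730; mL+mR=-444/365 → advance -1; mR−mL=-15/73 → turn -1·90°
n=3: pose=(-2,5,E); sL=120/377, sR=120/221; mL=-4500/6409, mR=-5520/6409; mL+mR=-10020/6409 → advance -1; mR−mL=-60/377 → turn -1·90°
n=4: pose=(-3,5,S); sL=60/121, sR=60/73; mL=-9450/8833, mR=-11640/8833; mL+mR=-21090/8833 → advance -1; mR−mL=-30/121 → turn -1·90°

0 60/121 60/73 -9450/8833 -11640/8833 -3 5 S
1 120/157 24/65 -7668/10205 -11568/10205 -3 6 W
2 30/73 3/10 -369/730 -519/730 -2 6 N
3 120/377 120/221 -4500/6409 -5520/6409 -2 5 E
4 60/121 60/73 -9450/8833 -11640/8833 -3 5 S
final -3 6 W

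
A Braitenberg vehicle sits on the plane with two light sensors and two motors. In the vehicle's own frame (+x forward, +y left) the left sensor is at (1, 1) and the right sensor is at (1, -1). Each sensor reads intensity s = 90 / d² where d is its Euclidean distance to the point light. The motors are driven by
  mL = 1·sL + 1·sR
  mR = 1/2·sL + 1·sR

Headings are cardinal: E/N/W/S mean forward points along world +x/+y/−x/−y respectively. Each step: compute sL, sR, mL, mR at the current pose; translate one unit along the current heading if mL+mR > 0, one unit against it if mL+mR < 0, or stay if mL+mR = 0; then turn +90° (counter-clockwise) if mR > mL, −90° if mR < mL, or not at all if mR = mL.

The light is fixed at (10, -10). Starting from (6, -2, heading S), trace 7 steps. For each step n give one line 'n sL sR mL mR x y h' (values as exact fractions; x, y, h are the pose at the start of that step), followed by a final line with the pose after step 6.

0 45/29 45/37 2970/1073 4275/2146 6 -2 S
1 90/61 90/89 13500/5429 9495/5429 6 -3 W
2 9/10 9/8 81/40 63/40 5 -3 N
3 90/97 18/13 2916/1261 2331/1261 5 -2 E
4 45/29 45/37 2970/1073 4275/2146 6 -2 S
5 90/61 90/89 13500/5429 9495/5429 6 -3 W
6 9/10 9/8 81/40 63/40 5 -3 N
final 5 -2 E

n=0: pose=(6,-2,S); sL=45/29, sR=45/37; mL=2970/1073, mR=4275/2146; mL+mR=10215/2146 → advance +1; mR−mL=-45/58 → turn -1·90°
n=1: pose=(6,-3,W); sL=90/61, sR=90/89; mL=13500/5429, mR=9495/5429; mL+mR=22995/5429 → advance +1; mR−mL=-45/61 → turn -1·90°
n=2: pose=(5,-3,N); sL=9/10, sR=9/8; mL=81/40, mR=63/40; mL+mR=18/5 → advance +1; mR−mL=-9/20 → turn -1·90°
n=3: pose=(5,-2,E); sL=90/97, sR=18/13; mL=2916/1261, mR=2331/1261; mL+mR=5247/1261 → advance +1; mR−mL=-45/97 → turn -1·90°
n=4: pose=(6,-2,S); sL=45/29, sR=45/37; mL=2970/1073, mR=4275/2146; mL+mR=10215/2146 → advance +1; mR−mL=-45/58 → turn -1·90°
n=5: pose=(6,-3,W); sL=90/61, sR=90/89; mL=13500/5429, mR=9495/5429; mL+mR=22995/5429 → advance +1; mR−mL=-45/61 → turn -1·90°
n=6: pose=(5,-3,N); sL=9/10, sR=9/8; mL=81/40, mR=63/40; mL+mR=18/5 → advance +1; mR−mL=-9/20 → turn -1·90°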